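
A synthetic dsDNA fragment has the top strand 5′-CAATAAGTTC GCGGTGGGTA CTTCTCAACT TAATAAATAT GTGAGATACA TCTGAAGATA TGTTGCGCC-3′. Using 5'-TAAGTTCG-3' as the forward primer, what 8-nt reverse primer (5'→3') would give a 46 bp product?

The forward primer binds at positions 4–11, so a 46 bp product ends at position 4 + 46 − 1 = 49.
The reverse primer anneals to the top strand over positions 42–49, i.e. to TGAGATAC.
Its sequence written 5'→3' is the reverse complement: GTATCTCA.

5'-GTATCTCA-3'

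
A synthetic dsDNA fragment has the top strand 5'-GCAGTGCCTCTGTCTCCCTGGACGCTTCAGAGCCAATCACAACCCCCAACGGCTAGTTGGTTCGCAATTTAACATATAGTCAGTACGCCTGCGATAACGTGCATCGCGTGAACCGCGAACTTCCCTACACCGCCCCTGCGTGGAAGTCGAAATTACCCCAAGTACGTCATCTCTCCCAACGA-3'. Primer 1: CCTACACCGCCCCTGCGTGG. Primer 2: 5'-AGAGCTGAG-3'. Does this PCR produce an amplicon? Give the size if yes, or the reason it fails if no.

No product — primer 2 has no binding site in the template.

Primer 2 (AGAGCTGAG) does not match the top strand, and its reverse complement CTCAGCTCT does not match either.
With no annealing site for primer 2, no amplification occurs.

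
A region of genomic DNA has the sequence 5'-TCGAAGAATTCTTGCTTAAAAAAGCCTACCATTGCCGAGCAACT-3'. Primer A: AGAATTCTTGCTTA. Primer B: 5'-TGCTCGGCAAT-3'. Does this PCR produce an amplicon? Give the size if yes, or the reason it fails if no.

Yes — a 37 bp product.

Primer A (AGAATTCTTGCTTA) matches the top strand at positions 5–18; it acts as a forward primer.
Primer B's reverse complement is ATTGCCGAGCA, matching the top strand at positions 31–41; it acts as a reverse primer.
The 3' ends face each other across positions 5–41, giving a 37 bp product.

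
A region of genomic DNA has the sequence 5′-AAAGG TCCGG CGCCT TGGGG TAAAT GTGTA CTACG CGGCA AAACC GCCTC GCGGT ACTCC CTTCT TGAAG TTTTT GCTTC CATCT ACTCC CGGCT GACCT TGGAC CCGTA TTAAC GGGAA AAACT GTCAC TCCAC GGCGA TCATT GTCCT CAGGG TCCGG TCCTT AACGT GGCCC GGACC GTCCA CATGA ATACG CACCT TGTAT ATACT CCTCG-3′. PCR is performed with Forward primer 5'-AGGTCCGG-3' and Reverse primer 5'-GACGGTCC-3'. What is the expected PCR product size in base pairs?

Forward primer AGGTCCGG is found on the top strand at positions 3–10.
The reverse primer's reverse complement is GGACCGTC, which matches the template at positions 176–183.
Product length = (reverse-primer end) − (forward-primer start) + 1 = 183 − 3 + 1 = 181 bp.

181 bp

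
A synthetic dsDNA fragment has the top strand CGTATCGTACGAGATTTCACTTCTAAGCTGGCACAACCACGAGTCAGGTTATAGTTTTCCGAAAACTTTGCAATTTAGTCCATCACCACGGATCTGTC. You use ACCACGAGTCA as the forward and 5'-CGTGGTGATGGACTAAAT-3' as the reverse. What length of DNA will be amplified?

Scanning the template, ACCACGAGTCA occurs at positions 36–46; this primer anneals to the bottom strand there with its 3' end pointing downstream.
Reverse complement of the reverse primer: ATTTAGTCCATCACCACG. This occurs on the top strand at positions 73–90.
Product length = (reverse-primer end) − (forward-primer start) + 1 = 90 − 36 + 1 = 55 bp.

55 bp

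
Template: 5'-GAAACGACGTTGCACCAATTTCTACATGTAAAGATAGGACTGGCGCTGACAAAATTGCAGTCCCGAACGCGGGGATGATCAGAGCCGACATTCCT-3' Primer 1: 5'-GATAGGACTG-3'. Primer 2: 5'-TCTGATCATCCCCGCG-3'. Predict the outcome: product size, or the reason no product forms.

Yes — a 51 bp product.

Primer 1 (GATAGGACTG) matches the top strand at positions 33–42; it acts as a forward primer.
Primer 2's reverse complement is CGCGGGGATGATCAGA, matching the top strand at positions 68–83; it acts as a reverse primer.
The 3' ends face each other across positions 33–83, giving a 51 bp product.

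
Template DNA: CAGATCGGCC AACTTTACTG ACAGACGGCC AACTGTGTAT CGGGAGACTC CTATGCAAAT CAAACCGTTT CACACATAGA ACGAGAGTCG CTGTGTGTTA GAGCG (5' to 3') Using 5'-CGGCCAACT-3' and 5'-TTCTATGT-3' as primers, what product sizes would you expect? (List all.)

The forward primer CGGCCAACT matches the top strand at positions 6–14, 26–34.
The reverse primer's reverse complement is ACATAGAA, matching at positions 74–81.
Each forward site pairs with the reverse site to give a product ending at position 81: sizes 76, 56 bp.

76 bp, 56 bp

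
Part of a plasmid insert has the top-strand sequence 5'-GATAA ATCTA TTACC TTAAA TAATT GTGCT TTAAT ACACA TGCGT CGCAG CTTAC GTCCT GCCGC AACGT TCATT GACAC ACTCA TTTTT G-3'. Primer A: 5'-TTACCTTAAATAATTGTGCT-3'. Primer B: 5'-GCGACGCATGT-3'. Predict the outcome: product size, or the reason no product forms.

Yes — a 38 bp product.

Primer A (TTACCTTAAATAATTGTGCT) matches the top strand at positions 11–30; it acts as a forward primer.
Primer B's reverse complement is ACATGCGTCGC, matching the top strand at positions 38–48; it acts as a reverse primer.
The 3' ends face each other across positions 11–48, giving a 38 bp product.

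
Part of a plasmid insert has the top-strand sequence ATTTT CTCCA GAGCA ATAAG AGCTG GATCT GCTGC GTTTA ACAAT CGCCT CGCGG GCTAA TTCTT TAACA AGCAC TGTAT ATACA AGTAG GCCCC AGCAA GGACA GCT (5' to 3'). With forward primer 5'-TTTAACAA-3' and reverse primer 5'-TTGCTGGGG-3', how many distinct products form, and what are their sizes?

The forward primer TTTAACAA matches the top strand at positions 37–44, 64–71.
The reverse primer's reverse complement is CCCCAGCAA, matching at positions 92–100.
Each forward site pairs with the reverse site to give a product ending at position 100: sizes 64, 37 bp.

Two products: 64 bp, 37 bp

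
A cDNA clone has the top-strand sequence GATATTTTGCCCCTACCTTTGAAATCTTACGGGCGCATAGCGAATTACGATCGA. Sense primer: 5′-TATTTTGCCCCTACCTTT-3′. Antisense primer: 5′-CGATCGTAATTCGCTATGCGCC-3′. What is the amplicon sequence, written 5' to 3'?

Forward primer TATTTTGCCCCTACCTTT is found on the top strand at positions 3–20.
The reverse primer's reverse complement is GGCGCATAGCGAATTACGATCG, which matches the template at positions 32–53.
The product is the template from position 3 through 53 (51 bp).

5'-TATTTTGCCCCTACCTTTGAAATCTTACGGGCGCATAGCGAATTACGATCG-3'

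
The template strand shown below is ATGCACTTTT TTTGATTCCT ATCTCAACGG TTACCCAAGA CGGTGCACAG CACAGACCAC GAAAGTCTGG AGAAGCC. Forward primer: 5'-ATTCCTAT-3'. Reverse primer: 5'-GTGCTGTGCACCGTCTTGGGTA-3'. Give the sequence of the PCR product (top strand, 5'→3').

Forward primer ATTCCTAT is found on the top strand at positions 15–22.
Reverse complement of the reverse primer: TACCCAAGACGGTGCACAGCAC. This occurs on the top strand at positions 32–53.
The product is the template from position 15 through 53 (39 bp).

5'-ATTCCTATCTCAACGGTTACCCAAGACGGTGCACAGCAC-3'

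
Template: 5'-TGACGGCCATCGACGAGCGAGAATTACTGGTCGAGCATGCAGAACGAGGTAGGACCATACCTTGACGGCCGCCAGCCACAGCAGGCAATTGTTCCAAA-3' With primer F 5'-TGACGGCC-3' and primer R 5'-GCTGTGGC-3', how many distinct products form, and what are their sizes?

The forward primer TGACGGCC matches the top strand at positions 1–8, 63–70.
The reverse primer's reverse complement is GCCACAGC, matching at positions 75–82.
Each forward site pairs with the reverse site to give a product ending at position 82: sizes 82, 20 bp.

Two products: 82 bp, 20 bp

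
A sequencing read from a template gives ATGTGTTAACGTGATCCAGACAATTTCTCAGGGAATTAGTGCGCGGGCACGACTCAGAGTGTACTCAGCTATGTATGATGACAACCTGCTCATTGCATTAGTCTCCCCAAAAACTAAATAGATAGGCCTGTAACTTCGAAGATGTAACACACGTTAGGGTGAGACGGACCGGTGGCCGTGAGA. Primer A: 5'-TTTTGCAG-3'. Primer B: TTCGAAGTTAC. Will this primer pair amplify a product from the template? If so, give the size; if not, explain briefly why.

No product — primer A has no binding site in the template.

Primer A (TTTTGCAG) does not match the top strand, and its reverse complement CTGCAAAA does not match either.
With no annealing site for primer A, no amplification occurs.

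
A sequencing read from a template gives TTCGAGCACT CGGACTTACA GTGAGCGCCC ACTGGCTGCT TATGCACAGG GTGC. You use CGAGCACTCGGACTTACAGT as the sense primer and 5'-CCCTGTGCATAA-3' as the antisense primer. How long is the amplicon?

Scanning the template, CGAGCACTCGGACTTACAGT occurs at positions 3–22; this primer anneals to the bottom strand there with its 3' end pointing downstream.
The reverse primer's reverse complement is TTATGCACAGGG, which matches the template at positions 40–51.
Product length = (reverse-primer end) − (forward-primer start) + 1 = 51 − 3 + 1 = 49 bp.

49 bp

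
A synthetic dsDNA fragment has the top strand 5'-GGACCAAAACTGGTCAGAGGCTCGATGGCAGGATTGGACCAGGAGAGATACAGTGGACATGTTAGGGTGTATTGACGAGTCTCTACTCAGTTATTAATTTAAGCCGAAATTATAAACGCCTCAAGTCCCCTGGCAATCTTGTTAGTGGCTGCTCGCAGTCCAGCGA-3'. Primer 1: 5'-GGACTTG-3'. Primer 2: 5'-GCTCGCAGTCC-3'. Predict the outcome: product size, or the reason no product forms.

Primer 1 (GGACTTG) has reverse complement CAAGTCC, which matches the top strand at positions 122–128; primer 1 anneals to the top strand there with its 3' end pointing upstream toward position 122.
Primer 2 (GCTCGCAGTCC) matches the top strand directly at positions 151–161; it anneals to the bottom strand with its 3' end pointing downstream toward position 161.
The 3' ends diverge (primer 1 extends toward position 1, primer 2 toward position 166), so the primers never converge on a shared product.

No product — the primers' 3' ends point away from each other.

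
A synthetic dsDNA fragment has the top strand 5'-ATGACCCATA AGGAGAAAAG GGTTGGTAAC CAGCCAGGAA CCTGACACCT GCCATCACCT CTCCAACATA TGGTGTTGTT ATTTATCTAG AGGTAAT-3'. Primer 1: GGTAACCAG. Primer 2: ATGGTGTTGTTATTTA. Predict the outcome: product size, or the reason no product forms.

No product — both primers anneal to the same strand and extend in the same direction.

Primer 1 (GGTAACCAG) matches the top strand at positions 25–33 (3' end points downstream).
Primer 2 (ATGGTGTTGTTATTTA) also matches the top strand directly, at positions 70–85 — its reverse complement TAAATAACAACACCAT is not present.
Both primers anneal to the bottom strand with 3' ends pointing the same way, so neither can prime synthesis back toward the other.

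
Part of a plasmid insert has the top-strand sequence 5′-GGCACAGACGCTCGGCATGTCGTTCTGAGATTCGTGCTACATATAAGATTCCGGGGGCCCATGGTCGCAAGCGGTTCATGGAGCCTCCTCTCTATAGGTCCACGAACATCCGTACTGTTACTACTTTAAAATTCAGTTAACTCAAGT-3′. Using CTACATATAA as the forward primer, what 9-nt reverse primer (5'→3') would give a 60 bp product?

5'-TATAGAGAG-3'

The forward primer binds at positions 37–46, so a 60 bp product ends at position 37 + 60 − 1 = 96.
The reverse primer anneals to the top strand over positions 88–96, i.e. to CTCTCTATA.
Its sequence written 5'→3' is the reverse complement: TATAGAGAG.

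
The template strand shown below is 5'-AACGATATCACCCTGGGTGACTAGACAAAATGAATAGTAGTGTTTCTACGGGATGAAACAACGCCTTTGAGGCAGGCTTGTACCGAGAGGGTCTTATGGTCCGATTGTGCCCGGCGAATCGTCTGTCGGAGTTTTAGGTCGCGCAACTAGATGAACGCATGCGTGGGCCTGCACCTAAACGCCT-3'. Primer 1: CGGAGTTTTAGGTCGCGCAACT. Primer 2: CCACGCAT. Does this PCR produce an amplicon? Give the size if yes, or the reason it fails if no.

Yes — a 40 bp product.

Primer 1 (CGGAGTTTTAGGTCGCGCAACT) matches the top strand at positions 127–148; it acts as a forward primer.
Primer 2's reverse complement is ATGCGTGG, matching the top strand at positions 159–166; it acts as a reverse primer.
The 3' ends face each other across positions 127–166, giving a 40 bp product.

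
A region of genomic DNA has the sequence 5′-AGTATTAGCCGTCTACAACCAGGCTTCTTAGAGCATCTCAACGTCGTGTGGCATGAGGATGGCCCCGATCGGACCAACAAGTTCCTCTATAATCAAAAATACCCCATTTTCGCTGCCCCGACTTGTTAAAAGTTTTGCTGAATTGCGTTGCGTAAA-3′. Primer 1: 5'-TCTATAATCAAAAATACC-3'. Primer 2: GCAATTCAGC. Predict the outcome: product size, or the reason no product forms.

Primer 1 (TCTATAATCAAAAATACC) matches the top strand at positions 86–103; it acts as a forward primer.
Primer 2's reverse complement is GCTGAATTGC, matching the top strand at positions 137–146; it acts as a reverse primer.
The 3' ends face each other across positions 86–146, giving a 61 bp product.

Yes — a 61 bp product.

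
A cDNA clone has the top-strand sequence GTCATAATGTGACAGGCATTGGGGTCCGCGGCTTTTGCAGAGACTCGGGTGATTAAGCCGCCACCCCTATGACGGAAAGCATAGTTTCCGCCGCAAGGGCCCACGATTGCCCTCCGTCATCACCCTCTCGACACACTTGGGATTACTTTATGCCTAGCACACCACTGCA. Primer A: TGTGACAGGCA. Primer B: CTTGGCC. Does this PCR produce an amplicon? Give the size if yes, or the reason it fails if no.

Primer B (CTTGGCC) does not match the top strand, and its reverse complement GGCCAAG does not match either.
With no annealing site for primer B, no amplification occurs.

No product — primer B has no binding site in the template.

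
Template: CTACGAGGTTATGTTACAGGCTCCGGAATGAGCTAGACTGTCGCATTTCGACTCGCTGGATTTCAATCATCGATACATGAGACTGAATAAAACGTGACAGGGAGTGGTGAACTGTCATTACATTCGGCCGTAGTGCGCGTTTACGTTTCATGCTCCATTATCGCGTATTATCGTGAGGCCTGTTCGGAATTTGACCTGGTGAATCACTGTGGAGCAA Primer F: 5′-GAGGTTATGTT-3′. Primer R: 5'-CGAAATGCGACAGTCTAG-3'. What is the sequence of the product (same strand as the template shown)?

5'-GAGGTTATGTTACAGGCTCCGGAATGAGCTAGACTGTCGCATTTCG-3'

Forward primer GAGGTTATGTT is found on the top strand at positions 5–15.
Taking the reverse complement of CGAAATGCGACAGTCTAG gives CTAGACTGTCGCATTTCG, found at positions 33–50 on the template; the primer anneals here to the top strand with its 3' end pointing upstream.
The product is the template from position 5 through 50 (46 bp).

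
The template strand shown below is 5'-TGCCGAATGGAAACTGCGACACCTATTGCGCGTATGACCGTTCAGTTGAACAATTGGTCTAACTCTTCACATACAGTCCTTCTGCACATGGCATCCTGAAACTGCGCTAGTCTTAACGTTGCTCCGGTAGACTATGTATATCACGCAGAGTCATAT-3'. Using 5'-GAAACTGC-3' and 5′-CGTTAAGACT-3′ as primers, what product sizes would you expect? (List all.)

The forward primer GAAACTGC matches the top strand at positions 10–17, 98–105.
The reverse primer's reverse complement is AGTCTTAACG, matching at positions 109–118.
Each forward site pairs with the reverse site to give a product ending at position 118: sizes 109, 21 bp.

109 bp, 21 bp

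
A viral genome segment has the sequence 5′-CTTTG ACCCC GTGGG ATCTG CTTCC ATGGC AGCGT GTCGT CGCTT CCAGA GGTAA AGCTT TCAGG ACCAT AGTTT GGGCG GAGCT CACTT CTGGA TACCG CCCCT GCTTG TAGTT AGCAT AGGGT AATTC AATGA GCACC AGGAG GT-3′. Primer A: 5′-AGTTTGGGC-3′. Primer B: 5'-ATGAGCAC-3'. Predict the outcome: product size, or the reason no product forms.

No product — both primers anneal to the same strand and extend in the same direction.

Primer A (AGTTTGGGC) matches the top strand at positions 71–79 (3' end points downstream).
Primer B (ATGAGCAC) also matches the top strand directly, at positions 132–139 — its reverse complement GTGCTCAT is not present.
Both primers anneal to the bottom strand with 3' ends pointing the same way, so neither can prime synthesis back toward the other.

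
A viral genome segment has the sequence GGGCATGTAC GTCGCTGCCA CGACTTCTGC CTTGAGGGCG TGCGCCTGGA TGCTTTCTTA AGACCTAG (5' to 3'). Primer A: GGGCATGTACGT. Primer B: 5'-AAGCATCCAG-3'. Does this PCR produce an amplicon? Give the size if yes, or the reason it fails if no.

Yes — a 55 bp product.

Primer A (GGGCATGTACGT) matches the top strand at positions 1–12; it acts as a forward primer.
Primer B's reverse complement is CTGGATGCTT, matching the top strand at positions 46–55; it acts as a reverse primer.
The 3' ends face each other across positions 1–55, giving a 55 bp product.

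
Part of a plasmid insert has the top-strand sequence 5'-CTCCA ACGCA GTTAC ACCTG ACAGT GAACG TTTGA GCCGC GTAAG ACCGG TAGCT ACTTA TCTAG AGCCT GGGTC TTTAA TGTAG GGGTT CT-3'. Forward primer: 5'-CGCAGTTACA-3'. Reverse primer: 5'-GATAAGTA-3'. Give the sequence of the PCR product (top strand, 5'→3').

The forward primer matches the template at positions 7–16.
Reverse complement of the reverse primer: TACTTATC. This occurs on the top strand at positions 55–62.
The product is the template from position 7 through 62 (56 bp).

5'-CGCAGTTACACCTGACAGTGAACGTTTGAGCCGCGTAAGACCGGTAGCTACTTATC-3'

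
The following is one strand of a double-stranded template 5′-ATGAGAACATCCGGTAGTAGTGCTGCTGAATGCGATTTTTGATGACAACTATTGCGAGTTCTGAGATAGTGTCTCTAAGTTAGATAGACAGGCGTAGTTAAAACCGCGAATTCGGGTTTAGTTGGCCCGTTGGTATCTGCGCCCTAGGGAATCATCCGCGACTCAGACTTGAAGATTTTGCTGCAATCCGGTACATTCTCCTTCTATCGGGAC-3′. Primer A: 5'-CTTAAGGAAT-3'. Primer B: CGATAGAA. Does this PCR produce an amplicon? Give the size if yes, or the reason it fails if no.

Primer A (CTTAAGGAAT) does not match the top strand, and its reverse complement ATTCCTTAAG does not match either.
With no annealing site for primer A, no amplification occurs.

No product — primer A has no binding site in the template.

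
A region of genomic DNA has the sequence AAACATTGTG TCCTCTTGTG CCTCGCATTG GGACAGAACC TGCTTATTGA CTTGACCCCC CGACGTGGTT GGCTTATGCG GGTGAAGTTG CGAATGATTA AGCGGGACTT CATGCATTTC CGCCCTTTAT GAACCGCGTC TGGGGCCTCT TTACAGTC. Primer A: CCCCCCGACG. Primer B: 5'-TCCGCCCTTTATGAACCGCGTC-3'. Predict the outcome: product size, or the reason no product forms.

Primer A (CCCCCCGACG) matches the top strand at positions 56–65 (3' end points downstream).
Primer B (TCCGCCCTTTATGAACCGCGTC) also matches the top strand directly, at positions 119–140 — its reverse complement GACGCGGTTCATAAAGGGCGGA is not present.
Both primers anneal to the bottom strand with 3' ends pointing the same way, so neither can prime synthesis back toward the other.

No product — both primers anneal to the same strand and extend in the same direction.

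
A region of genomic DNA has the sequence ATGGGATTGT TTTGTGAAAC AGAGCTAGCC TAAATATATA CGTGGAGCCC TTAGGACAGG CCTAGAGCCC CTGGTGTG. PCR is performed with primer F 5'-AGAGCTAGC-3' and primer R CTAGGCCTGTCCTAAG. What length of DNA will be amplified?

45 bp

Scanning the template, AGAGCTAGC occurs at positions 21–29; this primer anneals to the bottom strand there with its 3' end pointing downstream.
The reverse primer's reverse complement is CTTAGGACAGGCCTAG, which matches the template at positions 50–65.
The product runs from position 21 to position 65, so its length is 65 − 21 + 1 = 45 bp.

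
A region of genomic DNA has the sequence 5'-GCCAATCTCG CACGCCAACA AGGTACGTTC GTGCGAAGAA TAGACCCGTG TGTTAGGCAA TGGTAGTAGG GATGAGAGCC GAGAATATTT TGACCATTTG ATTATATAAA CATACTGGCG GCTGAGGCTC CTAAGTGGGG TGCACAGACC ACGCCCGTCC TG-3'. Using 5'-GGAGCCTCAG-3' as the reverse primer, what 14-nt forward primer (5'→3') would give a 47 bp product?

The reverse primer's reverse complement CTGAGGCTCC matches the template at positions 122–131, so the product ends at position 131.
A 47 bp product then starts at position 131 − 47 + 1 = 85.
The forward primer is identical to the top strand there: ATATTTTGACCATT.

5'-ATATTTTGACCATT-3'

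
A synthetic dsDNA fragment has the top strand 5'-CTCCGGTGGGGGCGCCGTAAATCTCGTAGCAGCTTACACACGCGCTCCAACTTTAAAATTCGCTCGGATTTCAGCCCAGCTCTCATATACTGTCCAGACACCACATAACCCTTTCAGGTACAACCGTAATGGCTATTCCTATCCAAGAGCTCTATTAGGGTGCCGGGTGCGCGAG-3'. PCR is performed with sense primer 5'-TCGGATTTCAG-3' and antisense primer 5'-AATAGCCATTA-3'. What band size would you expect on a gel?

The forward primer matches the template at positions 64–74.
Reverse complement of the reverse primer: TAATGGCTATT. This occurs on the top strand at positions 127–137.
Product length = (reverse-primer end) − (forward-primer start) + 1 = 137 − 64 + 1 = 74 bp.

74 bp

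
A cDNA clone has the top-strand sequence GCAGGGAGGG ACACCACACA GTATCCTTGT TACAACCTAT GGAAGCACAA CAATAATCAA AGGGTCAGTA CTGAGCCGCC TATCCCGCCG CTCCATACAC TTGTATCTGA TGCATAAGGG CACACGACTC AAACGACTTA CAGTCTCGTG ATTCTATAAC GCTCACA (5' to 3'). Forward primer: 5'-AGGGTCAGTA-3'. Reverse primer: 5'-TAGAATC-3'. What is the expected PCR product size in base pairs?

The forward primer matches the template at positions 61–70.
Reverse complement of the reverse primer: GATTCTA. This occurs on the top strand at positions 150–156.
The product runs from position 61 to position 156, so its length is 156 − 61 + 1 = 96 bp.

96 bp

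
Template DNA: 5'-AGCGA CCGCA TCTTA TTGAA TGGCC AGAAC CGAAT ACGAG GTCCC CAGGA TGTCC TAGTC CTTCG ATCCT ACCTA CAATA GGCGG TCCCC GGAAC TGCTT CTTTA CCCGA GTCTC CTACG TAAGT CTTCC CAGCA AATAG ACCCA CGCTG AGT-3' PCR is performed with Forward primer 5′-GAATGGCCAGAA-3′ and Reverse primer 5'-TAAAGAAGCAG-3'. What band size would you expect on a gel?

Forward primer GAATGGCCAGAA is found on the top strand at positions 18–29.
Reverse complement of the reverse primer: CTGCTTCTTTA. This occurs on the top strand at positions 95–105.
Amplicon spans positions 18–105: 88 bp.

88 bp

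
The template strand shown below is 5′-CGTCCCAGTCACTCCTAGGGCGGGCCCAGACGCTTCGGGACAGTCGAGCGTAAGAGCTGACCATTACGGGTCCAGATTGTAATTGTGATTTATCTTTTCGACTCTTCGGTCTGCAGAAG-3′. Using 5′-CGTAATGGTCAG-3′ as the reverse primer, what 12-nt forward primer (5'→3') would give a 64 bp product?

The reverse primer's reverse complement CTGACCATTACG matches the template at positions 57–68, so the product ends at position 68.
A 64 bp product then starts at position 68 − 64 + 1 = 5.
The forward primer is identical to the top strand there: CCAGTCACTCCT.

5'-CCAGTCACTCCT-3'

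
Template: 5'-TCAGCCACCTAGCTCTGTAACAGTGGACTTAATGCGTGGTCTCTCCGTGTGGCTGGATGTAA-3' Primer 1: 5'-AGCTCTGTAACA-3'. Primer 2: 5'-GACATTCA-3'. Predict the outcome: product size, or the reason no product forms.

Primer 2 (GACATTCA) does not match the top strand, and its reverse complement TGAATGTC does not match either.
With no annealing site for primer 2, no amplification occurs.

No product — primer 2 has no binding site in the template.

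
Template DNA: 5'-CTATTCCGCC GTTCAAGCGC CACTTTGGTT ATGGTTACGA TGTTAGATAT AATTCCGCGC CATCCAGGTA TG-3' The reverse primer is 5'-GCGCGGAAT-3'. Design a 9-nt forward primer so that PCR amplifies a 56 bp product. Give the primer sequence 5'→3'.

The reverse primer's reverse complement ATTCCGCGC matches the template at positions 52–60, so the product ends at position 60.
A 56 bp product then starts at position 60 − 56 + 1 = 5.
The forward primer is identical to the top strand there: TCCGCCGTT.

5'-TCCGCCGTT-3'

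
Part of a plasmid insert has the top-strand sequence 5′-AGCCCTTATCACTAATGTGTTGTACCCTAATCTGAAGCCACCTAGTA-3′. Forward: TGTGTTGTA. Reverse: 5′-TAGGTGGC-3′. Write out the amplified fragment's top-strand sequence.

5'-TGTGTTGTACCCTAATCTGAAGCCACCTA-3'

Scanning the template, TGTGTTGTA occurs at positions 16–24; this primer anneals to the bottom strand there with its 3' end pointing downstream.
The reverse primer's reverse complement is GCCACCTA, which matches the template at positions 37–44.
The product is the template from position 16 through 44 (29 bp).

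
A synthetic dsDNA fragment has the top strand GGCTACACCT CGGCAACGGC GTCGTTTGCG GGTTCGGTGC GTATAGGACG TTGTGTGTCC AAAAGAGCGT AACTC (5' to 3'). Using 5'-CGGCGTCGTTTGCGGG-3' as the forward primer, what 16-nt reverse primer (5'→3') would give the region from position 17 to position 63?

5'-TTTGGACACACAACGT-3'

The product's 3' end on the top strand is position 63.
The reverse primer anneals to the top strand over positions 48–63, i.e. to ACGTTGTGTGTCCAAA.
Its sequence written 5'→3' is the reverse complement: TTTGGACACACAACGT.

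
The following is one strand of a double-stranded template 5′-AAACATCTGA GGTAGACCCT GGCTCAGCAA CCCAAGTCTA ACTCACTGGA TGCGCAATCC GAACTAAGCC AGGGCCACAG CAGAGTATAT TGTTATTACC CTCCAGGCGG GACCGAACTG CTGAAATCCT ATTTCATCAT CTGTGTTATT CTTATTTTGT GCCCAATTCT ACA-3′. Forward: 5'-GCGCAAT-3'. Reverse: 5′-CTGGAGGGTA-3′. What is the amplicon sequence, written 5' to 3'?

5'-GCGCAATCCGAACTAAGCCAGGGCCACAGCAGAGTATATTGTTATTACCCTCCAG-3'

Scanning the template, GCGCAAT occurs at positions 52–58; this primer anneals to the bottom strand there with its 3' end pointing downstream.
Reverse complement of the reverse primer: TACCCTCCAG. This occurs on the top strand at positions 97–106.
The product is the template from position 52 through 106 (55 bp).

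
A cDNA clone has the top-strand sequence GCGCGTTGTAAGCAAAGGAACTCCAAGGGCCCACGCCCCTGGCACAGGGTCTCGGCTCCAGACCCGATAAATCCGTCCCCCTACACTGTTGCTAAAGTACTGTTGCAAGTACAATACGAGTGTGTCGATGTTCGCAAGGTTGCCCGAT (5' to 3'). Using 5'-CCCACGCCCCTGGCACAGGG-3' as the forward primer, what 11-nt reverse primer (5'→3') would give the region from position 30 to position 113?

5'-TGTACTTGCAA-3'

The product's 3' end on the top strand is position 113.
The reverse primer anneals to the top strand over positions 103–113, i.e. to TTGCAAGTACA.
Its sequence written 5'→3' is the reverse complement: TGTACTTGCAA.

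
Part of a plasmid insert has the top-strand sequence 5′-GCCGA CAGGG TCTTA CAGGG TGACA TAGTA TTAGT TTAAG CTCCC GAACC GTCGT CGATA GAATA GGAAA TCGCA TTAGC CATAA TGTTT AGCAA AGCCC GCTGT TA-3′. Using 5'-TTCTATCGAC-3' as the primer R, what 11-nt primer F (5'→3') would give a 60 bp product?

The reverse primer's reverse complement GTCGATAGAA matches the template at positions 54–63, so the product ends at position 63.
A 60 bp product then starts at position 63 − 60 + 1 = 4.
The forward primer is identical to the top strand there: GACAGGGTCTT.

5'-GACAGGGTCTT-3'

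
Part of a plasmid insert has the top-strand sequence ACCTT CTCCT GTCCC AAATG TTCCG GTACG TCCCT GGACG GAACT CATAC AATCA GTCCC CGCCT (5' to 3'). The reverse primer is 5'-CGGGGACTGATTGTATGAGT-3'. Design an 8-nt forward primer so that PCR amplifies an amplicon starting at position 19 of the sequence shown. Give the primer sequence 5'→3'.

5'-TGTTCCGG-3'

The reverse primer's reverse complement ACTCATACAATCAGTCCCCG matches the template at positions 43–62; the product starts at position 19.
The forward primer is identical to the top strand over positions 19–26: TGTTCCGG.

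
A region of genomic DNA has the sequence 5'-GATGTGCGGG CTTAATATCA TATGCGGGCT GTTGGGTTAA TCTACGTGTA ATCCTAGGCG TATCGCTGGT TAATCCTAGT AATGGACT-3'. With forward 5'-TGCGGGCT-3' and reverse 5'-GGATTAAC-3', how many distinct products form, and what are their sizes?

Two products: 72 bp, 54 bp

The forward primer TGCGGGCT matches the top strand at positions 5–12, 23–30.
The reverse primer's reverse complement is GTTAATCC, matching at positions 69–76.
Each forward site pairs with the reverse site to give a product ending at position 76: sizes 72, 54 bp.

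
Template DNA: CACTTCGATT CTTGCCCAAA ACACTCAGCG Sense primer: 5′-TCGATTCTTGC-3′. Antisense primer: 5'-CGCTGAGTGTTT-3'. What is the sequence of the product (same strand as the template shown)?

The forward primer matches the template at positions 5–15.
The reverse primer's reverse complement is AAACACTCAGCG, which matches the template at positions 19–30.
The product is the template from position 5 through 30 (26 bp).

5'-TCGATTCTTGCCCAAAACACTCAGCG-3'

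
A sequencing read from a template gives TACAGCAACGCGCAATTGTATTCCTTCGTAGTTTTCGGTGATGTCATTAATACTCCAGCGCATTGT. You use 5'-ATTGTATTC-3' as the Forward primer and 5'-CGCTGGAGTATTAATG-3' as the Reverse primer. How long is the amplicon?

The forward primer matches the template at positions 15–23.
Taking the reverse complement of CGCTGGAGTATTAATG gives CATTAATACTCCAGCG, found at positions 45–60 on the template; the primer anneals here to the top strand with its 3' end pointing upstream.
The product runs from position 15 to position 60, so its length is 60 − 15 + 1 = 46 bp.

46 bp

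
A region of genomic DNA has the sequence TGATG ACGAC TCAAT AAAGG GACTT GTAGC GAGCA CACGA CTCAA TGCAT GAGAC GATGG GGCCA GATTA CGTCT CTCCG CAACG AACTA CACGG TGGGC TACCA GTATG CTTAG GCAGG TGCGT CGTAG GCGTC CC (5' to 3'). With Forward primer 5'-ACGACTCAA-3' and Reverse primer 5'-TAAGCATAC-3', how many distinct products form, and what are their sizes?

Two products: 109 bp, 78 bp

The forward primer ACGACTCAA matches the top strand at positions 6–14, 37–45.
The reverse primer's reverse complement is GTATGCTTA, matching at positions 106–114.
Each forward site pairs with the reverse site to give a product ending at position 114: sizes 109, 78 bp.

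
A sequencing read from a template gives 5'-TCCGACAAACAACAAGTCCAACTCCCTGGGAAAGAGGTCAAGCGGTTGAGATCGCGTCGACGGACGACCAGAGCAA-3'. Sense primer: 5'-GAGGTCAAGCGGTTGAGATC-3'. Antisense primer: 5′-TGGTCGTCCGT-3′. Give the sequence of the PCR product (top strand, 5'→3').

The forward primer matches the template at positions 34–53.
Reverse complement of the reverse primer: ACGGACGACCA. This occurs on the top strand at positions 60–70.
The product is the template from position 34 through 70 (37 bp).

5'-GAGGTCAAGCGGTTGAGATCGCGTCGACGGACGACCA-3'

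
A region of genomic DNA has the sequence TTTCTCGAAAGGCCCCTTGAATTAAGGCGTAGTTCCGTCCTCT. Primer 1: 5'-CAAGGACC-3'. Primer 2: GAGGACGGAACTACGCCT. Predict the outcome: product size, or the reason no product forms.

No product — primer 1 has no binding site in the template.

Primer 1 (CAAGGACC) does not match the top strand, and its reverse complement GGTCCTTG does not match either.
With no annealing site for primer 1, no amplification occurs.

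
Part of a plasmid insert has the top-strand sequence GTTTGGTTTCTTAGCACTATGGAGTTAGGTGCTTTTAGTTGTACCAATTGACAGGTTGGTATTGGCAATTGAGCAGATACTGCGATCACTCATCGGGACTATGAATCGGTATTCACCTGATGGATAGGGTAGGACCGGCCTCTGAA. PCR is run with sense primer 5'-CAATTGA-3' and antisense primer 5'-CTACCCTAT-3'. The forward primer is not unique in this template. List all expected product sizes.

The forward primer CAATTGA matches the top strand at positions 45–51, 66–72.
The reverse primer's reverse complement is ATAGGGTAG, matching at positions 124–132.
Each forward site pairs with the reverse site to give a product ending at position 132: sizes 88, 67 bp.

88 bp, 67 bp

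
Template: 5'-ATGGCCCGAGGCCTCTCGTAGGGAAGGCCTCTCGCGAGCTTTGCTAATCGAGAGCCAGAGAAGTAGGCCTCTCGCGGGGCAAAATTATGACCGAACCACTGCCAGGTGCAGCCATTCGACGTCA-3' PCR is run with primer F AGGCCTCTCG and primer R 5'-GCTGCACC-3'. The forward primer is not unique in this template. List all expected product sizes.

104 bp, 88 bp, 48 bp

The forward primer AGGCCTCTCG matches the top strand at positions 9–18, 25–34, 65–74.
The reverse primer's reverse complement is GGTGCAGC, matching at positions 105–112.
Each forward site pairs with the reverse site to give a product ending at position 112: sizes 104, 88, 48 bp.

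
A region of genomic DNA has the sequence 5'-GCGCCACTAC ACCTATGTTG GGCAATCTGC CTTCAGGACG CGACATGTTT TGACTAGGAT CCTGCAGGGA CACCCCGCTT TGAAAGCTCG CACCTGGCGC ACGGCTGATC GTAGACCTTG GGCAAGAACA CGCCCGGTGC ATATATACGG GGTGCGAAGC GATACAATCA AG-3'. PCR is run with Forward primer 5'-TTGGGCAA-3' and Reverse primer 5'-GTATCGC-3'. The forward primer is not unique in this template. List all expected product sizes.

148 bp, 48 bp

The forward primer TTGGGCAA matches the top strand at positions 18–25, 118–125.
The reverse primer's reverse complement is GCGATAC, matching at positions 159–165.
Each forward site pairs with the reverse site to give a product ending at position 165: sizes 148, 48 bp.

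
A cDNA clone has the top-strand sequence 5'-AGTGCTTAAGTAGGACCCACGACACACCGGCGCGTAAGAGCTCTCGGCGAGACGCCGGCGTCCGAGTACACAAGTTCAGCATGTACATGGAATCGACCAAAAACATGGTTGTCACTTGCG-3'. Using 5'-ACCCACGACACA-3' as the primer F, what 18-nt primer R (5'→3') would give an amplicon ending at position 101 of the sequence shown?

The forward primer binds at positions 15–26; the product's 3' end on the top strand is position 101.
The reverse primer anneals to the top strand over positions 84–101, i.e. to TACATGGAATCGACCAAA.
Its sequence written 5'→3' is the reverse complement: TTTGGTCGATTCCATGTA.

5'-TTTGGTCGATTCCATGTA-3'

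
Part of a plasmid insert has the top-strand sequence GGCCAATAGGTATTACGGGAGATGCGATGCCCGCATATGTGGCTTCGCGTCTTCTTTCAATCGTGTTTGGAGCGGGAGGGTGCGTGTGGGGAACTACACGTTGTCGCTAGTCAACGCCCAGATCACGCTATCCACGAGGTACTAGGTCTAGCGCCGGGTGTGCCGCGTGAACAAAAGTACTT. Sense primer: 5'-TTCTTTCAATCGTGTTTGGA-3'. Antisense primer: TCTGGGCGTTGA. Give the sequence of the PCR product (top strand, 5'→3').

Forward primer TTCTTTCAATCGTGTTTGGA is found on the top strand at positions 52–71.
The reverse primer's reverse complement is TCAACGCCCAGA, which matches the template at positions 111–122.
The product is the template from position 52 through 122 (71 bp).

5'-TTCTTTCAATCGTGTTTGGAGCGGGAGGGTGCGTGTGGGGAACTACACGTTGTCGCTAGTCAACGCCCAGA-3'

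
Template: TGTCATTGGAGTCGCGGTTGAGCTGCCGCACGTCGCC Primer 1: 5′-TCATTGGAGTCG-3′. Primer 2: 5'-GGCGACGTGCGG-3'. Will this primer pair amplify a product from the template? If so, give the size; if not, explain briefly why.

Primer 1 (TCATTGGAGTCG) matches the top strand at positions 3–14; it acts as a forward primer.
Primer 2's reverse complement is CCGCACGTCGCC, matching the top strand at positions 26–37; it acts as a reverse primer.
The 3' ends face each other across positions 3–37, giving a 35 bp product.

Yes — a 35 bp product.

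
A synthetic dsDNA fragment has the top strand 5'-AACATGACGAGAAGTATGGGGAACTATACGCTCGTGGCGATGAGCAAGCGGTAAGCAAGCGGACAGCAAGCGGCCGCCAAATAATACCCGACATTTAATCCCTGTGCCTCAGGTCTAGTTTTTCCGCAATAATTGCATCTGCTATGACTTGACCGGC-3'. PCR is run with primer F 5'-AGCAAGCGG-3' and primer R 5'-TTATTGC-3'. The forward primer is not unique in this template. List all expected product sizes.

90 bp, 79 bp, 68 bp

The forward primer AGCAAGCGG matches the top strand at positions 43–51, 54–62, 65–73.
The reverse primer's reverse complement is GCAATAA, matching at positions 126–132.
Each forward site pairs with the reverse site to give a product ending at position 132: sizes 90, 79, 68 bp.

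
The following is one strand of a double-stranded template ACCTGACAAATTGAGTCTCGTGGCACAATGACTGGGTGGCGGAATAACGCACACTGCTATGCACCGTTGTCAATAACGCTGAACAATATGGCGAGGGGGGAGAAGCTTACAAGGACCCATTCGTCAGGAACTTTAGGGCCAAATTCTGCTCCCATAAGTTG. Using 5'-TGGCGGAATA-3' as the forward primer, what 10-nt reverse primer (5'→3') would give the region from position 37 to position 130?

5'-TTCCTGACGA-3'

The product's 3' end on the top strand is position 130.
The reverse primer anneals to the top strand over positions 121–130, i.e. to TCGTCAGGAA.
Its sequence written 5'→3' is the reverse complement: TTCCTGACGA.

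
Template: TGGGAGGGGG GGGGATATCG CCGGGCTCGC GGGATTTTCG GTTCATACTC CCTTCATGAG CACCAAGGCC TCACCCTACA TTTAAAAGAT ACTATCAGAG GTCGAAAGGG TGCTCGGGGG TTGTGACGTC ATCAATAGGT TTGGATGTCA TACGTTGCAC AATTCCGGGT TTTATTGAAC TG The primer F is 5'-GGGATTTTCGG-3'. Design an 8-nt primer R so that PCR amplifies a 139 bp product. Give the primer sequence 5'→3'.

The forward primer binds at positions 31–41, so a 139 bp product ends at position 31 + 139 − 1 = 169.
The reverse primer anneals to the top strand over positions 162–169, i.e. to ATTCCGGG.
Its sequence written 5'→3' is the reverse complement: CCCGGAAT.

5'-CCCGGAAT-3'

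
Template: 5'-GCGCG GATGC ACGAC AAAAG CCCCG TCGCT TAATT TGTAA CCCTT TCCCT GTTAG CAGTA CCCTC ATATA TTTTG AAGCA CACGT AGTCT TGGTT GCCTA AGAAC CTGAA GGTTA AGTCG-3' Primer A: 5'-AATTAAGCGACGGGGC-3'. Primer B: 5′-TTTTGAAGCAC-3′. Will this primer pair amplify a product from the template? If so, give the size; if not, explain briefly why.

Primer A (AATTAAGCGACGGGGC) has reverse complement GCCCCGTCGCTTAATT, which matches the top strand at positions 20–35; primer A anneals to the top strand there with its 3' end pointing upstream toward position 20.
Primer B (TTTTGAAGCAC) matches the top strand directly at positions 71–81; it anneals to the bottom strand with its 3' end pointing downstream toward position 81.
The 3' ends diverge (primer A extends toward position 1, primer B toward position 120), so the primers never converge on a shared product.

No product — the primers' 3' ends point away from each other.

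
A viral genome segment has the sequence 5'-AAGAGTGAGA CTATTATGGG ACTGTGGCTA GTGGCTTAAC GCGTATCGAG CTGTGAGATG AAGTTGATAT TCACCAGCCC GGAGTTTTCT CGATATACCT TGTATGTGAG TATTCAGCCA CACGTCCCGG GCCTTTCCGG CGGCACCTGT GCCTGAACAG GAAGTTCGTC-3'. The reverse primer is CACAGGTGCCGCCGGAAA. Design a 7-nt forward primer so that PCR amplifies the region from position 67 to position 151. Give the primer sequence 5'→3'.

5'-ATATTCA-3'

The reverse primer's reverse complement TTTCCGGCGGCACCTGTG matches the template at positions 134–151; the product starts at position 67.
The forward primer is identical to the top strand over positions 67–73: ATATTCA.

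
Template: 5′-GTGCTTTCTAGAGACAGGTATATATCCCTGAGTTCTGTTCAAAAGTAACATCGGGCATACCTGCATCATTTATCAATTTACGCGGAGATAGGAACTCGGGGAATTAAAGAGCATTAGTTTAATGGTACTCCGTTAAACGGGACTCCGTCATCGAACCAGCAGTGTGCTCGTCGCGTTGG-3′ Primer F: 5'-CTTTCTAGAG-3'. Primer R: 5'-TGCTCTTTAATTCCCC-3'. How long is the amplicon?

110 bp

The forward primer matches the template at positions 4–13.
The reverse primer's reverse complement is GGGGAATTAAAGAGCA, which matches the template at positions 98–113.
Amplicon spans positions 4–113: 110 bp.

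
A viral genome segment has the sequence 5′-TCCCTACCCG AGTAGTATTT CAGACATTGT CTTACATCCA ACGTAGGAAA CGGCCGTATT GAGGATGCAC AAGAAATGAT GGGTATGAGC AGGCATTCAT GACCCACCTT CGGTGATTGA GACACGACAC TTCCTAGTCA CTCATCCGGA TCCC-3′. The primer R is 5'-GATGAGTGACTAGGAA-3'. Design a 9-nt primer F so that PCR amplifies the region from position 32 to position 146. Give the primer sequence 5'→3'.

5'-TTACATCCA-3'

The reverse primer's reverse complement TTCCTAGTCACTCATC matches the template at positions 131–146; the product starts at position 32.
The forward primer is identical to the top strand over positions 32–40: TTACATCCA.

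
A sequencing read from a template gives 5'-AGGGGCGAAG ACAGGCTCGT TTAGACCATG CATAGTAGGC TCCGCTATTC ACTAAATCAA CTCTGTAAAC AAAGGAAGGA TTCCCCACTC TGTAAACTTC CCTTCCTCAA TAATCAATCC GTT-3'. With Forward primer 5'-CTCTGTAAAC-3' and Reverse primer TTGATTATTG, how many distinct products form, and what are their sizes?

Two products: 57 bp, 30 bp

The forward primer CTCTGTAAAC matches the top strand at positions 61–70, 88–97.
The reverse primer's reverse complement is CAATAATCAA, matching at positions 108–117.
Each forward site pairs with the reverse site to give a product ending at position 117: sizes 57, 30 bp.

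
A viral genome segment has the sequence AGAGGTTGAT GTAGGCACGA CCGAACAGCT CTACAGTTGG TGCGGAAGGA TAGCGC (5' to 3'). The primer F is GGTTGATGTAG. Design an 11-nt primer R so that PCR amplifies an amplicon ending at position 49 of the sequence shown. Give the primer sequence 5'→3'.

The forward primer binds at positions 4–14; the product's 3' end on the top strand is position 49.
The reverse primer anneals to the top strand over positions 39–49, i.e. to GGTGCGGAAGG.
Its sequence written 5'→3' is the reverse complement: CCTTCCGCACC.

5'-CCTTCCGCACC-3'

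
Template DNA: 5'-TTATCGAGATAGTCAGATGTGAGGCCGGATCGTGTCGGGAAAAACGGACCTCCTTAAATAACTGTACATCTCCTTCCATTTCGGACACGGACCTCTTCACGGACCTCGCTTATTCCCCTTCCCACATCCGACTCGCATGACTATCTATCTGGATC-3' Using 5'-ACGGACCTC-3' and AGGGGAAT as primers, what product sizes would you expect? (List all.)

76 bp, 33 bp, 21 bp

The forward primer ACGGACCTC matches the top strand at positions 44–52, 87–95, 99–107.
The reverse primer's reverse complement is ATTCCCCT, matching at positions 112–119.
Each forward site pairs with the reverse site to give a product ending at position 119: sizes 76, 33, 21 bp.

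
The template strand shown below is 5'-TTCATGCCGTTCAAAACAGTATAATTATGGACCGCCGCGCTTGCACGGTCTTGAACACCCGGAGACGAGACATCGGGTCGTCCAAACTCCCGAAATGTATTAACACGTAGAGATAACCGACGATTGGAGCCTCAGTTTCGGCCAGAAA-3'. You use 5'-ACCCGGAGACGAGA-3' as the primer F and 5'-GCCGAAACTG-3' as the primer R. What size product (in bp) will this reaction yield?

Forward primer ACCCGGAGACGAGA is found on the top strand at positions 57–70.
Taking the reverse complement of GCCGAAACTG gives CAGTTTCGGC, found at positions 133–142 on the template; the primer anneals here to the top strand with its 3' end pointing upstream.
Amplicon spans positions 57–142: 86 bp.

86 bp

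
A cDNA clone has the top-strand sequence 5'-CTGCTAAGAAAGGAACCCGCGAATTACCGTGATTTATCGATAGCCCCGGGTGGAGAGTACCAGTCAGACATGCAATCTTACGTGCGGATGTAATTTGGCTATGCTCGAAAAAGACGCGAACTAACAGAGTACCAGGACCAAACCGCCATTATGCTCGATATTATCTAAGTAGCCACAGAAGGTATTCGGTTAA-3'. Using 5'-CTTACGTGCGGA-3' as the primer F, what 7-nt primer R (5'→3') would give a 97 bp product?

5'-GCTACTT-3'

The forward primer binds at positions 77–88, so a 97 bp product ends at position 77 + 97 − 1 = 173.
The reverse primer anneals to the top strand over positions 167–173, i.e. to AAGTAGC.
Its sequence written 5'→3' is the reverse complement: GCTACTT.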